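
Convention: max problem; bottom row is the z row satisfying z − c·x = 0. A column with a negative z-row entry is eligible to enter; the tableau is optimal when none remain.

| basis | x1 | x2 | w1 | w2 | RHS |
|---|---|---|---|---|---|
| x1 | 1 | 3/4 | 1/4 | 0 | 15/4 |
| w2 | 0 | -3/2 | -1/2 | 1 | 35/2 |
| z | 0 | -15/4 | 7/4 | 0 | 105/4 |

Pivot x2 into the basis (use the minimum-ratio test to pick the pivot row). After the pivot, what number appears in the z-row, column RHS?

45

Ratio test on column x2 — row 1: (15/4)/(3/4) = 5; row 2: entry -3/2 ≤ 0. Minimum is 5 at row 1 (x1 leaves); pivot element 3/4.
Divide row 1 by 3/4; eliminate column x2 from the other rows.
z-row update in column RHS: 105/4 − (-15/4)·5 = 45.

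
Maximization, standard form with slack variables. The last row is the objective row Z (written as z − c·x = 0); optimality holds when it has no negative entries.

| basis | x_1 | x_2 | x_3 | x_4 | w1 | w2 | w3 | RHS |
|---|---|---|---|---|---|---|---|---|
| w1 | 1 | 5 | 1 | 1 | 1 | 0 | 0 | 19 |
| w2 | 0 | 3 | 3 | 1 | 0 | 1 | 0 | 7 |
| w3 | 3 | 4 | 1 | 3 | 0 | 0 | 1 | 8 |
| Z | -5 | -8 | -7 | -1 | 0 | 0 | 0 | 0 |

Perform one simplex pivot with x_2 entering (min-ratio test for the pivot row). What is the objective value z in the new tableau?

Ratio test on column x_2 — row 1: 19/5 = 19/5; row 2: 7/3 = 7/3; row 3: 8/4 = 2. Minimum is 2 at row 3 (w3 leaves); pivot element 4.
Pivot on row 3; the Z-row RHS becomes 0 − (-8)·2 = 16.

16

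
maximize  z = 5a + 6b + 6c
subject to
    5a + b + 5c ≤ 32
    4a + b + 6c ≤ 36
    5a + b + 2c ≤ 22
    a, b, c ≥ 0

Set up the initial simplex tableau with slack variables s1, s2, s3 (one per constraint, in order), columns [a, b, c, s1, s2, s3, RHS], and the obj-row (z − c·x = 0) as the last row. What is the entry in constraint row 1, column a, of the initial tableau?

Constraint 1 has coefficient 5 on a.

5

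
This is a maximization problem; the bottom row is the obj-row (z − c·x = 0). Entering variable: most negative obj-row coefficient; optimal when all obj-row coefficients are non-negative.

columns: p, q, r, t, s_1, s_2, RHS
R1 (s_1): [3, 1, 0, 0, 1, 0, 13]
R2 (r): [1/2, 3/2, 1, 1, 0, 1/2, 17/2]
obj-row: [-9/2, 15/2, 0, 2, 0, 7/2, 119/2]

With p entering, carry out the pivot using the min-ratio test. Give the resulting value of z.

Ratio test on column p — row 1: 13/3 = 13/3; row 2: (17/2)/(1/2) = 17. Minimum is 13/3 at row 1 (s_1 leaves); pivot element 3.
Pivot on row 1; the obj-row RHS becomes 119/2 − (-9/2)·(13/3) = 79.

79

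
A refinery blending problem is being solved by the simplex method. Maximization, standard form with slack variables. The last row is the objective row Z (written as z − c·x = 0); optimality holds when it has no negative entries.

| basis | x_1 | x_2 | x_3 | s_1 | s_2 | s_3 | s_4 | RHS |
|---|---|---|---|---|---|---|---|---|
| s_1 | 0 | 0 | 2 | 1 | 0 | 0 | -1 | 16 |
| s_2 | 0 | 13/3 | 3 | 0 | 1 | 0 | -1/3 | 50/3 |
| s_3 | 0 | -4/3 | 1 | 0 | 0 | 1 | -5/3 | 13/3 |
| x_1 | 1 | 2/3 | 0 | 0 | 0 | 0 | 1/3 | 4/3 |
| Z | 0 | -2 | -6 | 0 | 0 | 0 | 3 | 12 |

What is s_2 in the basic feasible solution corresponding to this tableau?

s_2 is basic (row 2); its value is the RHS of that row, 50/3.

50/3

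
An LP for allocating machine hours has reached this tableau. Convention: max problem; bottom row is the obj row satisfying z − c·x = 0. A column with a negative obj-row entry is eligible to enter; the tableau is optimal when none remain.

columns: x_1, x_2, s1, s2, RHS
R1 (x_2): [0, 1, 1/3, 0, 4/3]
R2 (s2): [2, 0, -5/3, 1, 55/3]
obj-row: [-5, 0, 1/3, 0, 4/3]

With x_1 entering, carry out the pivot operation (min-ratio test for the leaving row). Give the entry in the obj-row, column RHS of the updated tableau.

283/6

Ratio test on column x_1 — row 1: entry 0 ≤ 0; row 2: (55/3)/2 = 55/6. Minimum is 55/6 at row 2 (s2 leaves); pivot element 2.
Divide row 2 by 2; eliminate column x_1 from the other rows.
obj-row update in column RHS: 4/3 − (-5)·(55/6) = 283/6.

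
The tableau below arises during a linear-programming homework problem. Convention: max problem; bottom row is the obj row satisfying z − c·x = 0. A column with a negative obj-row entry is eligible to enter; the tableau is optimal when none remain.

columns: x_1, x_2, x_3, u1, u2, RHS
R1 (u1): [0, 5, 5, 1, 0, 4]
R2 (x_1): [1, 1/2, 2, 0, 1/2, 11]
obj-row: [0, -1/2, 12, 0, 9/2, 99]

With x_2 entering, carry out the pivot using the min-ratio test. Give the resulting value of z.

Ratio test on column x_2 — row 1: 4/5 = 4/5; row 2: 11/(1/2) = 22. Minimum is 4/5 at row 1 (u1 leaves); pivot element 5.
Pivot on row 1; the obj-row RHS becomes 99 − (-1/2)·(4/5) = 497/5.

497/5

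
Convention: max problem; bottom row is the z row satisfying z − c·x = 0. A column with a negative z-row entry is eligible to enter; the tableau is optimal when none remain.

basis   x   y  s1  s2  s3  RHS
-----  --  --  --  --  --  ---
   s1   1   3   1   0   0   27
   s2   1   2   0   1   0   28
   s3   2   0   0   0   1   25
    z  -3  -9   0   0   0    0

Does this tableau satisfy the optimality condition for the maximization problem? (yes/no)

no

The z-row has a negative entry -9 in column y, so it is not optimal.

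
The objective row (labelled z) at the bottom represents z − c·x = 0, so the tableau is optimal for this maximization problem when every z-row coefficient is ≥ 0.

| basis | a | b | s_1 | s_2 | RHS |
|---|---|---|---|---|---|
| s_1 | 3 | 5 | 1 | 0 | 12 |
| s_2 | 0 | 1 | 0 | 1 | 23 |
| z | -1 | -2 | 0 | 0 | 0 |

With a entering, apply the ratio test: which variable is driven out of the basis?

Column a entries and ratios — s_1: 12/3 = 4; s_2: 0 ≤ 0, skip.
Smallest ratio is 4 in the row of s_1, so s_1 leaves.

s_1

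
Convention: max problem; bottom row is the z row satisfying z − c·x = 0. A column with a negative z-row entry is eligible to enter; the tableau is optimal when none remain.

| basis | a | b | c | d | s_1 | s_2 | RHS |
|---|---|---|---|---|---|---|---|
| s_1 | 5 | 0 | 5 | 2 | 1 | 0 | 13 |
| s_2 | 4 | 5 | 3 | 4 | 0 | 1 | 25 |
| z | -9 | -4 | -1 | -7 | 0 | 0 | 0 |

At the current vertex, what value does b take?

b is not in the basis, so in the current basic feasible solution b = 0.

0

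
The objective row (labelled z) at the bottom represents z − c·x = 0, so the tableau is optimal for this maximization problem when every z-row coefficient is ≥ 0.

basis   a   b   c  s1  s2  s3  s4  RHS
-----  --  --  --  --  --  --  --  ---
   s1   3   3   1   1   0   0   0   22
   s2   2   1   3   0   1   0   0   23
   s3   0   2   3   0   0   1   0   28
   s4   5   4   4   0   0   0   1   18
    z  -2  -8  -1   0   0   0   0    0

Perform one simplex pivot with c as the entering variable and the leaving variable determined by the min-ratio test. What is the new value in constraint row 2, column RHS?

Ratio test on column c — row 1: 22/1 = 22; row 2: 23/3 = 23/3; row 3: 28/3 = 28/3; row 4: 18/4 = 9/2. Minimum is 9/2 at row 4 (s4 leaves); pivot element 4.
Divide row 4 by 4; eliminate column c from the other rows.
Row 2 update in column RHS: 23 − 3·(9/2) = 19/2.

19/2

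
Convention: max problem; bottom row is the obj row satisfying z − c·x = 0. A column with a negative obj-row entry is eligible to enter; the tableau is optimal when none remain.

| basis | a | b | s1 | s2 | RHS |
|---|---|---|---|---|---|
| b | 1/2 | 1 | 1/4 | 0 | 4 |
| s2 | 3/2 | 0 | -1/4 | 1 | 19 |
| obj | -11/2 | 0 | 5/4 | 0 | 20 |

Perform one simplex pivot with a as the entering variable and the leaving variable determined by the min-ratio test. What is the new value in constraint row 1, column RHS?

8

Ratio test on column a — row 1: 4/(1/2) = 8; row 2: 19/(3/2) = 38/3. Minimum is 8 at row 1 (b leaves); pivot element 1/2.
Divide row 1 by 1/2; eliminate column a from the other rows.
In the new row 1, the RHS entry is the old entry divided by the pivot: 4/(1/2) = 8.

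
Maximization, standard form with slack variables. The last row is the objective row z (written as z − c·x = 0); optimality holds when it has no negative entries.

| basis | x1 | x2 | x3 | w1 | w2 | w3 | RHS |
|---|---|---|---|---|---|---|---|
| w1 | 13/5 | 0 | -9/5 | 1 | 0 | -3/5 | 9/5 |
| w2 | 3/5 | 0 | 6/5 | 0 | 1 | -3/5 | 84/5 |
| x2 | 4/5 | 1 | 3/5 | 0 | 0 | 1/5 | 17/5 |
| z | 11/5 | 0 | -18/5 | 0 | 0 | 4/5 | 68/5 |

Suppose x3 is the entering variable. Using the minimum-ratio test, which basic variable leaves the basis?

Column x3 entries and ratios — w1: -9/5 ≤ 0, skip; w2: (84/5)/(6/5) = 14; x2: (17/5)/(3/5) = 17/3.
Smallest ratio is 17/3 in the row of x2, so x2 leaves.

x2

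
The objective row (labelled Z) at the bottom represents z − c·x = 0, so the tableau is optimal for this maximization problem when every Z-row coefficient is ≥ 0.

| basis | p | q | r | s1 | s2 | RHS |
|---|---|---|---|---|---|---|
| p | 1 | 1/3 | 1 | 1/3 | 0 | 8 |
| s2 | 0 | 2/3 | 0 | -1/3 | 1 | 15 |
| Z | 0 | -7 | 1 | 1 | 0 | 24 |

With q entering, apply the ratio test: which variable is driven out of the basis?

Column q entries and ratios — p: 8/(1/3) = 24; s2: 15/(2/3) = 45/2.
Smallest ratio is 45/2 in the row of s2, so s2 leaves.

s2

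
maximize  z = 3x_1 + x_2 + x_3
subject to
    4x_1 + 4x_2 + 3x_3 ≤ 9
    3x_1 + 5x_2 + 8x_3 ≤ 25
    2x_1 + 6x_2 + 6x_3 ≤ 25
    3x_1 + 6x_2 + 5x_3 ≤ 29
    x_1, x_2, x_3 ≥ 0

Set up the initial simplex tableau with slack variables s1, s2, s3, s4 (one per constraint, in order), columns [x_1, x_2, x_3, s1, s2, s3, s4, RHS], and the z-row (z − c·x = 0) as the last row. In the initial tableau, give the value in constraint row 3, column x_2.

6

Constraint 3 has coefficient 6 on x_2.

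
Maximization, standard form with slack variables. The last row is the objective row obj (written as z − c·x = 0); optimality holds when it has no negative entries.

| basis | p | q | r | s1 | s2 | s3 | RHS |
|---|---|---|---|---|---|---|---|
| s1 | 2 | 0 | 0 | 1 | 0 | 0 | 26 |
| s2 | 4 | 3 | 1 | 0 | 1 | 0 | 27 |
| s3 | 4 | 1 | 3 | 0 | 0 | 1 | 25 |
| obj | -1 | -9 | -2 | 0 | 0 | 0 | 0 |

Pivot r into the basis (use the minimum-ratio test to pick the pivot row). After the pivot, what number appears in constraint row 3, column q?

1/3

Ratio test on column r — row 1: entry 0 ≤ 0; row 2: 27/1 = 27; row 3: 25/3 = 25/3. Minimum is 25/3 at row 3 (s3 leaves); pivot element 3.
Divide row 3 by 3; eliminate column r from the other rows.
In the new row 3, the q entry is the old entry divided by the pivot: 1/3 = 1/3.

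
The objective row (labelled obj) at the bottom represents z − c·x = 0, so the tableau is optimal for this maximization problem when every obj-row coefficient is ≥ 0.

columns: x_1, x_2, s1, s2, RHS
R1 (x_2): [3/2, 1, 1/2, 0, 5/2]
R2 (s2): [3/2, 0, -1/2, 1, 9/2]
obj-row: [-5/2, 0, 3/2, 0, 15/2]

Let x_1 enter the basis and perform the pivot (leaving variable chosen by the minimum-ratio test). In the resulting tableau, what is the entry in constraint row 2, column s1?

Ratio test on column x_1 — row 1: (5/2)/(3/2) = 5/3; row 2: (9/2)/(3/2) = 3. Minimum is 5/3 at row 1 (x_2 leaves); pivot element 3/2.
Divide row 1 by 3/2; eliminate column x_1 from the other rows.
Row 2 update in column s1: -1/2 − (3/2)·(1/3) = -1.

-1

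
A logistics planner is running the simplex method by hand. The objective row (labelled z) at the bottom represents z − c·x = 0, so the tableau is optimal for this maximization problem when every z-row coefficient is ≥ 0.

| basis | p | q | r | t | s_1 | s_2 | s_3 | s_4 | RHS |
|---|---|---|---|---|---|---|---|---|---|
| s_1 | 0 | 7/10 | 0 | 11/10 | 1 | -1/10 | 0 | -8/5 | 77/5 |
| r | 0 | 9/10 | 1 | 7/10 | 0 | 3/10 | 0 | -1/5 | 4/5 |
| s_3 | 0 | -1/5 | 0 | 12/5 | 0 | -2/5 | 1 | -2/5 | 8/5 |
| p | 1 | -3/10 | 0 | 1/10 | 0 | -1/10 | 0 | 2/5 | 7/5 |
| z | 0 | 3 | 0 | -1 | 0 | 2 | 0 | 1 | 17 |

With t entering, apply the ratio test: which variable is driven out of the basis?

s_3

Column t entries and ratios — s_1: (77/5)/(11/10) = 14; r: (4/5)/(7/10) = 8/7; s_3: (8/5)/(12/5) = 2/3; p: (7/5)/(1/10) = 14.
Smallest ratio is 2/3 in the row of s_3, so s_3 leaves.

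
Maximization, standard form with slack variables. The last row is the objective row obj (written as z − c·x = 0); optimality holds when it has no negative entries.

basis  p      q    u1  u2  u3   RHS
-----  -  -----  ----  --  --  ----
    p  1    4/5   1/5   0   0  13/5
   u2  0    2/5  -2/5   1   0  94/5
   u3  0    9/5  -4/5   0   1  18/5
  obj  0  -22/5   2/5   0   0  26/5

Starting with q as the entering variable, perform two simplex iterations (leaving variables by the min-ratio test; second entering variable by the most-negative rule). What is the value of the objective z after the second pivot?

84/5

Ratio test on column q — row 1: (13/5)/(4/5) = 13/4; row 2: (94/5)/(2/5) = 47; row 3: (18/5)/(9/5) = 2. Minimum is 2 at row 3 (u3 leaves); pivot element 9/5.
Pivot on row 3; the obj-row RHS becomes 26/5 − (-22/5)·2 = 14.
Next entering variable (most negative obj-row entry -14/9): u1.
Ratio test on column u1 — row 1: 1/(5/9) = 9/5; row 2: entry -2/9 ≤ 0; row 3: entry -4/9 ≤ 0. Minimum is 9/5 at row 1 (p leaves); pivot element 5/9.
After the second pivot the obj-row RHS is 14 − (-14/9)·(9/5) = 84/5.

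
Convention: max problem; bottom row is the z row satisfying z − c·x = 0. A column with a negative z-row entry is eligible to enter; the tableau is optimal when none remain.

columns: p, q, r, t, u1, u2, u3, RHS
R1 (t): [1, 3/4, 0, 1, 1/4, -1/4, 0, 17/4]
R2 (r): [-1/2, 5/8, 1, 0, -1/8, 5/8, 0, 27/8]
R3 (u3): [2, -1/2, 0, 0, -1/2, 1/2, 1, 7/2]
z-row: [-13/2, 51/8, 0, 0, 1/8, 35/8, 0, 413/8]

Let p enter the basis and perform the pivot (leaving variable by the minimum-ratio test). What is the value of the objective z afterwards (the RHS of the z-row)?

63

Ratio test on column p — row 1: (17/4)/1 = 17/4; row 2: entry -1/2 ≤ 0; row 3: (7/2)/2 = 7/4. Minimum is 7/4 at row 3 (u3 leaves); pivot element 2.
Pivot on row 3; the z-row RHS becomes 413/8 − (-13/2)·(7/4) = 63.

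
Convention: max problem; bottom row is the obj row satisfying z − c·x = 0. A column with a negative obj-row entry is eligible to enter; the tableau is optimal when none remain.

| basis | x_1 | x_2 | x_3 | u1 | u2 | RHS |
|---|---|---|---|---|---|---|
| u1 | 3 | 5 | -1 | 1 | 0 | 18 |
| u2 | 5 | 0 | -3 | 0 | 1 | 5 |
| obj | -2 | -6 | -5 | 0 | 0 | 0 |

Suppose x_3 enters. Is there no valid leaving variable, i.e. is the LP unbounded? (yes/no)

Every constraint-row entry in column x_3 is ≤ 0, so increasing x_3 is unbounded.

yes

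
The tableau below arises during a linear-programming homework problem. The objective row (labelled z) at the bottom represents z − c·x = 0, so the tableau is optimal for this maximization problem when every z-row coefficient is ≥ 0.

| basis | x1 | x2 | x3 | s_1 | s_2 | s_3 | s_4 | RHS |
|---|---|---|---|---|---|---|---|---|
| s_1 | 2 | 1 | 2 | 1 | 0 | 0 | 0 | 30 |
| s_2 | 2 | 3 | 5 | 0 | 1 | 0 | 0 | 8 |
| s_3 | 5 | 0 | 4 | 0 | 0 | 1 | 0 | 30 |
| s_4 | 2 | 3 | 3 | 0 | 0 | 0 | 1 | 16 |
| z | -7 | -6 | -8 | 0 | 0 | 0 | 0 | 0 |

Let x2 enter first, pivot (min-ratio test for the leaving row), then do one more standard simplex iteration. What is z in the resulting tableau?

28

Ratio test on column x2 — row 1: 30/1 = 30; row 2: 8/3 = 8/3; row 3: entry 0 ≤ 0; row 4: 16/3 = 16/3. Minimum is 8/3 at row 2 (s_2 leaves); pivot element 3.
Pivot on row 2; the z-row RHS becomes 0 − (-6)·(8/3) = 16.
Next entering variable (most negative z-row entry -3): x1.
Ratio test on column x1 — row 1: (82/3)/(4/3) = 41/2; row 2: (8/3)/(2/3) = 4; row 3: 30/5 = 6; row 4: entry 0 ≤ 0. Minimum is 4 at row 2 (x2 leaves); pivot element 2/3.
After the second pivot the z-row RHS is 16 − (-3)·4 = 28.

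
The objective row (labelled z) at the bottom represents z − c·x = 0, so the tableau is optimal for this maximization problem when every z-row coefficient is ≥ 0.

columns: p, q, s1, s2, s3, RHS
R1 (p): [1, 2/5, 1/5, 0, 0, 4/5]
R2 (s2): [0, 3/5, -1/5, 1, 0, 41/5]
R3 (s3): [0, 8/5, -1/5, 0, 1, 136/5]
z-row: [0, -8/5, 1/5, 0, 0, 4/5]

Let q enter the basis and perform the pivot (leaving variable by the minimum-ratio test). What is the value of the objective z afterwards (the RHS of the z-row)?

Ratio test on column q — row 1: (4/5)/(2/5) = 2; row 2: (41/5)/(3/5) = 41/3; row 3: (136/5)/(8/5) = 17. Minimum is 2 at row 1 (p leaves); pivot element 2/5.
Pivot on row 1; the z-row RHS becomes 4/5 − (-8/5)·2 = 4.

4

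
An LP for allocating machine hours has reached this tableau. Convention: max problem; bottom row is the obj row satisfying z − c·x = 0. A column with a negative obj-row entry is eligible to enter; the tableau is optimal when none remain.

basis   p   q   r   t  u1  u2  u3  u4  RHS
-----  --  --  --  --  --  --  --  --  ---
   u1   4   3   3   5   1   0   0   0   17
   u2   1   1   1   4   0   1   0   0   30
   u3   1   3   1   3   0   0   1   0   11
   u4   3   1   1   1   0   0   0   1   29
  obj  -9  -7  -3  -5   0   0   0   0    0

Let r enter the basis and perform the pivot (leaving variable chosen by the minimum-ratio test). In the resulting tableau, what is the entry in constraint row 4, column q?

0

Ratio test on column r — row 1: 17/3 = 17/3; row 2: 30/1 = 30; row 3: 11/1 = 11; row 4: 29/1 = 29. Minimum is 17/3 at row 1 (u1 leaves); pivot element 3.
Divide row 1 by 3; eliminate column r from the other rows.
Row 4 update in column q: 1 − 1·1 = 0.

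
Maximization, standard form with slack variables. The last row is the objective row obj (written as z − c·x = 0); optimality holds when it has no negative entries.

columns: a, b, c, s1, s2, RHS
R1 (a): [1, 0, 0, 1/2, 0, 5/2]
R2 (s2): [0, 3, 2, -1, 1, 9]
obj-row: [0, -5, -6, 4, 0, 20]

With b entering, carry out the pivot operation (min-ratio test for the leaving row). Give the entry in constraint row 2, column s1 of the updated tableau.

Ratio test on column b — row 1: entry 0 ≤ 0; row 2: 9/3 = 3. Minimum is 3 at row 2 (s2 leaves); pivot element 3.
Divide row 2 by 3; eliminate column b from the other rows.
In the new row 2, the s1 entry is the old entry divided by the pivot: (-1)/3 = -1/3.

-1/3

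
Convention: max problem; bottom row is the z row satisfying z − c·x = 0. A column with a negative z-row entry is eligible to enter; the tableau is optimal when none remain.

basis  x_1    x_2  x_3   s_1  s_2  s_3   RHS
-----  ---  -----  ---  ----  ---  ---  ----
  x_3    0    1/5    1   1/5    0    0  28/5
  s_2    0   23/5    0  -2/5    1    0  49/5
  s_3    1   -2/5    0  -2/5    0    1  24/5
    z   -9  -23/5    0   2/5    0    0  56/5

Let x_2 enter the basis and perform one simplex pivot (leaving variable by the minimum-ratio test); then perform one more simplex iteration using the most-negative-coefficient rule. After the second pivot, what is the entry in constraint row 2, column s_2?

Ratio test on column x_2 — row 1: (28/5)/(1/5) = 28; row 2: (49/5)/(23/5) = 49/23; row 3: entry -2/5 ≤ 0. Minimum is 49/23 at row 2 (s_2 leaves); pivot element 23/5.
Divide row 2 by 23/5; eliminate column x_2 from the other rows.
Second iteration: most negative z-row entry is -9 in column x_1, so x_1 enters.
Ratio test on column x_1 — row 1: entry 0 ≤ 0; row 2: entry 0 ≤ 0; row 3: (130/23)/1 = 130/23. Minimum is 130/23 at row 3 (s_3 leaves); pivot element 1.
Divide row 3 by 1; eliminate column x_1 from the other rows.
After both pivots, the entry at constraint row 2, column s_2 is 5/23.

5/23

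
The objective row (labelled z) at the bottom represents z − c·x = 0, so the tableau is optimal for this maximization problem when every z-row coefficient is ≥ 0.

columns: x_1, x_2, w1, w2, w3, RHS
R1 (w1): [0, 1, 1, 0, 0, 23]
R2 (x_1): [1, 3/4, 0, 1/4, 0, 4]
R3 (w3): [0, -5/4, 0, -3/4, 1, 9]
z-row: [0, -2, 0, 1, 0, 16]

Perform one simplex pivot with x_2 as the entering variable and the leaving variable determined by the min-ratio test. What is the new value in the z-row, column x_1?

Ratio test on column x_2 — row 1: 23/1 = 23; row 2: 4/(3/4) = 16/3; row 3: entry -5/4 ≤ 0. Minimum is 16/3 at row 2 (x_1 leaves); pivot element 3/4.
Divide row 2 by 3/4; eliminate column x_2 from the other rows.
z-row update in column x_1: 0 − (-2)·(4/3) = 8/3.

8/3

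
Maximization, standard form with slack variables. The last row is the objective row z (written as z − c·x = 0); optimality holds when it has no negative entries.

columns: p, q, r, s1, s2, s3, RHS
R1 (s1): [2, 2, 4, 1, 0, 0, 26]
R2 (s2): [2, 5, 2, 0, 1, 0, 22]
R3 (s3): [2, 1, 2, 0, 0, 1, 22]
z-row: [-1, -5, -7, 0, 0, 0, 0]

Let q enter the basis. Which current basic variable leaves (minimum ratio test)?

Column q entries and ratios — s1: 26/2 = 13; s2: 22/5 = 22/5; s3: 22/1 = 22.
Smallest ratio is 22/5 in the row of s2, so s2 leaves.

s2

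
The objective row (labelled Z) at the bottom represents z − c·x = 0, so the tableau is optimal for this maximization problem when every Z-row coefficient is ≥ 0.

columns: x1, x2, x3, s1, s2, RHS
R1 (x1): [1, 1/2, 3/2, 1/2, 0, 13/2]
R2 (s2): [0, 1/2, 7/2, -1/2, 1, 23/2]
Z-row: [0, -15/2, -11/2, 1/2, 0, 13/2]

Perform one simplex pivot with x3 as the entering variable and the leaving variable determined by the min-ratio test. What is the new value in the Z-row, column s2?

Ratio test on column x3 — row 1: (13/2)/(3/2) = 13/3; row 2: (23/2)/(7/2) = 23/7. Minimum is 23/7 at row 2 (s2 leaves); pivot element 7/2.
Divide row 2 by 7/2; eliminate column x3 from the other rows.
Z-row update in column s2: 0 − (-11/2)·(2/7) = 11/7.

11/7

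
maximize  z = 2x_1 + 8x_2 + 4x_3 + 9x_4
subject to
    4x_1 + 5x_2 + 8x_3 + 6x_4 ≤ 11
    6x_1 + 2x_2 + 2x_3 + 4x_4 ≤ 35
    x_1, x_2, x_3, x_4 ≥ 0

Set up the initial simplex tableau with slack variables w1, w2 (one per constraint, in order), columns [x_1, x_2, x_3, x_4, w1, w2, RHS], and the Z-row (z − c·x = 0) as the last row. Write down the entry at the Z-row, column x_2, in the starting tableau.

-8

The Z-row carries the negated objective coefficients: the x_2 entry is -8.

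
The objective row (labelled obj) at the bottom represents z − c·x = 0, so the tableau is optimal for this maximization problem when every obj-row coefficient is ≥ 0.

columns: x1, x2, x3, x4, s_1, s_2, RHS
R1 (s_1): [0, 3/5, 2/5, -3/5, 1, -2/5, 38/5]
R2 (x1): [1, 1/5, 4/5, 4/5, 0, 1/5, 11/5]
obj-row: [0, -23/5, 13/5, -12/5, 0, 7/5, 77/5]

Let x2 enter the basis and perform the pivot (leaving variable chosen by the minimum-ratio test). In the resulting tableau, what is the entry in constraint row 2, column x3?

4

Ratio test on column x2 — row 1: (38/5)/(3/5) = 38/3; row 2: (11/5)/(1/5) = 11. Minimum is 11 at row 2 (x1 leaves); pivot element 1/5.
Divide row 2 by 1/5; eliminate column x2 from the other rows.
In the new row 2, the x3 entry is the old entry divided by the pivot: (4/5)/(1/5) = 4.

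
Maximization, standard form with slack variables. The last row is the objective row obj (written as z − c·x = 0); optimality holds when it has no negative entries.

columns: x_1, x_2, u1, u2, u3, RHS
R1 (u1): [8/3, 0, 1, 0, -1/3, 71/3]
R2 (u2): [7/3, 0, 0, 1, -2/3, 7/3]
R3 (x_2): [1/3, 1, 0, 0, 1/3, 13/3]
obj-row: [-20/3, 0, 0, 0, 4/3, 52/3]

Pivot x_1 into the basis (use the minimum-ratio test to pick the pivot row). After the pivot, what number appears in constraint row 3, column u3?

3/7

Ratio test on column x_1 — row 1: (71/3)/(8/3) = 71/8; row 2: (7/3)/(7/3) = 1; row 3: (13/3)/(1/3) = 13. Minimum is 1 at row 2 (u2 leaves); pivot element 7/3.
Divide row 2 by 7/3; eliminate column x_1 from the other rows.
Row 3 update in column u3: 1/3 − (1/3)·(-2/7) = 3/7.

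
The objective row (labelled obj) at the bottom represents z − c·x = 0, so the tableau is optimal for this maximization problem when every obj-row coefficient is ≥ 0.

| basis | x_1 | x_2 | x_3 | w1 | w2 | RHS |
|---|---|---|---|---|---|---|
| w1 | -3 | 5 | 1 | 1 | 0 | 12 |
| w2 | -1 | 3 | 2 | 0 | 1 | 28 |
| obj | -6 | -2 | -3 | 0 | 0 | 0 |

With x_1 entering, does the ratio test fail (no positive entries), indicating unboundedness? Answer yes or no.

yes

Every constraint-row entry in column x_1 is ≤ 0, so increasing x_1 is unbounded.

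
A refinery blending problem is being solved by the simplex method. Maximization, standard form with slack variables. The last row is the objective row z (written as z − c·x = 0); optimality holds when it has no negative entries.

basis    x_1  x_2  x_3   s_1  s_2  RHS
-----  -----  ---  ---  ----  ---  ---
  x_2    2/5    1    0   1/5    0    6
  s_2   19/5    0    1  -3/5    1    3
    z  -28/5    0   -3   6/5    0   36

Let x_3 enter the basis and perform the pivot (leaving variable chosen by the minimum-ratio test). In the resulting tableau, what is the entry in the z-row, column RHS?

45

Ratio test on column x_3 — row 1: entry 0 ≤ 0; row 2: 3/1 = 3. Minimum is 3 at row 2 (s_2 leaves); pivot element 1.
Divide row 2 by 1; eliminate column x_3 from the other rows.
z-row update in column RHS: 36 − (-3)·3 = 45.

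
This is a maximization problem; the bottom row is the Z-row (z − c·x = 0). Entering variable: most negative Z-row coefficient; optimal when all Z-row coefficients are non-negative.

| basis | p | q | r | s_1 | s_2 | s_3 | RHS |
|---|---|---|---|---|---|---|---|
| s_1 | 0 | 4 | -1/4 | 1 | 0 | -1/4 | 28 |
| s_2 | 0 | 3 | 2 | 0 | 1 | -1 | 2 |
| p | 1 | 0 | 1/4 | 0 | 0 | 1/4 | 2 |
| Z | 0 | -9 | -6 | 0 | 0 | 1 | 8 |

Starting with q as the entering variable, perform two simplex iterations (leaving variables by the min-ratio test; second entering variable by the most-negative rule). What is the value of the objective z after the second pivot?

Ratio test on column q — row 1: 28/4 = 7; row 2: 2/3 = 2/3; row 3: entry 0 ≤ 0. Minimum is 2/3 at row 2 (s_2 leaves); pivot element 3.
Pivot on row 2; the Z-row RHS becomes 8 − (-9)·(2/3) = 14.
Next entering variable (most negative Z-row entry -2): s_3.
Ratio test on column s_3 — row 1: (76/3)/(13/12) = 304/13; row 2: entry -1/3 ≤ 0; row 3: 2/(1/4) = 8. Minimum is 8 at row 3 (p leaves); pivot element 1/4.
After the second pivot the Z-row RHS is 14 − (-2)·8 = 30.

30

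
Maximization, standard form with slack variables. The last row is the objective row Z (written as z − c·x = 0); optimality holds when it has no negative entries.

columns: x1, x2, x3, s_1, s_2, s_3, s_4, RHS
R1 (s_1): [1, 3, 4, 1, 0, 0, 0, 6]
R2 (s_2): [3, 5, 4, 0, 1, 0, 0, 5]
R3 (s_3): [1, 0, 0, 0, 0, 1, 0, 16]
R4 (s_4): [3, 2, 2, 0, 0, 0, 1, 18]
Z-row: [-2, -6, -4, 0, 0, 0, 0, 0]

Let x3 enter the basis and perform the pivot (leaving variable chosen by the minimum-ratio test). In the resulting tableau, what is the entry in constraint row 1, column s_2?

Ratio test on column x3 — row 1: 6/4 = 3/2; row 2: 5/4 = 5/4; row 3: entry 0 ≤ 0; row 4: 18/2 = 9. Minimum is 5/4 at row 2 (s_2 leaves); pivot element 4.
Divide row 2 by 4; eliminate column x3 from the other rows.
Row 1 update in column s_2: 0 − 4·(1/4) = -1.

-1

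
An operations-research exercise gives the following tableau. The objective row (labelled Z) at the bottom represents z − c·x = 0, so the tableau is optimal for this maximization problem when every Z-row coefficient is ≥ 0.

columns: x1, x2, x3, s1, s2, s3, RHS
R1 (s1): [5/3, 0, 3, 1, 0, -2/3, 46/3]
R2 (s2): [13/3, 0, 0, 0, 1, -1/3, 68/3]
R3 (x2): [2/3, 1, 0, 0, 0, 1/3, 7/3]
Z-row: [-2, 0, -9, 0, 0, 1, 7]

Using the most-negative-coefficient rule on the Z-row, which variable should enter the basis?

Negative Z-row entries: x1: -2, x3: -9.
The most negative is -9 in column x3, so x3 enters.

x3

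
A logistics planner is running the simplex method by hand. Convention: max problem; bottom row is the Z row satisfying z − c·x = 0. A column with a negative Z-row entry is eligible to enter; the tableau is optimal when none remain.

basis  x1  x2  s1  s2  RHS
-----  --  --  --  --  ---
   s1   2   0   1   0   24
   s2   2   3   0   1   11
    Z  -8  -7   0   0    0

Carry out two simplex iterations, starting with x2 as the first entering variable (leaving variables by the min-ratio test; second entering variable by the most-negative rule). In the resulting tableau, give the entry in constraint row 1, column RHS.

13

Ratio test on column x2 — row 1: entry 0 ≤ 0; row 2: 11/3 = 11/3. Minimum is 11/3 at row 2 (s2 leaves); pivot element 3.
Divide row 2 by 3; eliminate column x2 from the other rows.
Second iteration: most negative Z-row entry is -10/3 in column x1, so x1 enters.
Ratio test on column x1 — row 1: 24/2 = 12; row 2: (11/3)/(2/3) = 11/2. Minimum is 11/2 at row 2 (x2 leaves); pivot element 2/3.
Divide row 2 by 2/3; eliminate column x1 from the other rows.
After both pivots, the entry at constraint row 1, column RHS is 13.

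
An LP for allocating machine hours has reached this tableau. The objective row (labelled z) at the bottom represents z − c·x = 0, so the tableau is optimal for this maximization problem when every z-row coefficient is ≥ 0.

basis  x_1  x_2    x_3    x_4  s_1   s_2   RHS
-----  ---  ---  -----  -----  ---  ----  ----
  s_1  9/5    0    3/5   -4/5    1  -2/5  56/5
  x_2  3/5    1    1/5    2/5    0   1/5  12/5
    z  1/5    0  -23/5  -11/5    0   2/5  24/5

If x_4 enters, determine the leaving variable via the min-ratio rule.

Column x_4 entries and ratios — s_1: -4/5 ≤ 0, skip; x_2: (12/5)/(2/5) = 6.
Smallest ratio is 6 in the row of x_2, so x_2 leaves.

x_2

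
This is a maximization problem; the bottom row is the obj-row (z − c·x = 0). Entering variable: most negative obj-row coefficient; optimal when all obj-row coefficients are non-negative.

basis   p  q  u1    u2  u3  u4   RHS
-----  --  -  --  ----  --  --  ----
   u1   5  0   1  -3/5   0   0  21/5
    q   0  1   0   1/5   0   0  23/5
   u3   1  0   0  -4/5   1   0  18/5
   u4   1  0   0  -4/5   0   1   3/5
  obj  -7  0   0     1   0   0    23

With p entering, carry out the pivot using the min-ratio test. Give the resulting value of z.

136/5

Ratio test on column p — row 1: (21/5)/5 = 21/25; row 2: entry 0 ≤ 0; row 3: (18/5)/1 = 18/5; row 4: (3/5)/1 = 3/5. Minimum is 3/5 at row 4 (u4 leaves); pivot element 1.
Pivot on row 4; the obj-row RHS becomes 23 − (-7)·(3/5) = 136/5.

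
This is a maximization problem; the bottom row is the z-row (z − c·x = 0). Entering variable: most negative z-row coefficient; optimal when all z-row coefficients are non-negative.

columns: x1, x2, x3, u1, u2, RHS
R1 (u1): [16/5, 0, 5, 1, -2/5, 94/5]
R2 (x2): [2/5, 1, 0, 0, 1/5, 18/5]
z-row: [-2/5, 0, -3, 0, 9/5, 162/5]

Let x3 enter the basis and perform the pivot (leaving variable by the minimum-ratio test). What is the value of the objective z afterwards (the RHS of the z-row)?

Ratio test on column x3 — row 1: (94/5)/5 = 94/25; row 2: entry 0 ≤ 0. Minimum is 94/25 at row 1 (u1 leaves); pivot element 5.
Pivot on row 1; the z-row RHS becomes 162/5 − (-3)·(94/25) = 1092/25.

1092/25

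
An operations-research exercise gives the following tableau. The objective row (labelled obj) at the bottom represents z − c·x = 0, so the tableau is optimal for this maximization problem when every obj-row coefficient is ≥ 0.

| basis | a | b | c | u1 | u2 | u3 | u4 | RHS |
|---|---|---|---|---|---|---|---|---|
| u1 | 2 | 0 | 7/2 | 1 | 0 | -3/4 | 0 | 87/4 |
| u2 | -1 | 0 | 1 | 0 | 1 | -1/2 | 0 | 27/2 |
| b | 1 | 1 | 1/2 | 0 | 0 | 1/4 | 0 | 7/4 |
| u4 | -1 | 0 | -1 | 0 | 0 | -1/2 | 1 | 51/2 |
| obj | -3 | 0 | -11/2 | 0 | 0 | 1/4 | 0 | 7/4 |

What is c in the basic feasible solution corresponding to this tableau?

c is not in the basis, so in the current basic feasible solution c = 0.

0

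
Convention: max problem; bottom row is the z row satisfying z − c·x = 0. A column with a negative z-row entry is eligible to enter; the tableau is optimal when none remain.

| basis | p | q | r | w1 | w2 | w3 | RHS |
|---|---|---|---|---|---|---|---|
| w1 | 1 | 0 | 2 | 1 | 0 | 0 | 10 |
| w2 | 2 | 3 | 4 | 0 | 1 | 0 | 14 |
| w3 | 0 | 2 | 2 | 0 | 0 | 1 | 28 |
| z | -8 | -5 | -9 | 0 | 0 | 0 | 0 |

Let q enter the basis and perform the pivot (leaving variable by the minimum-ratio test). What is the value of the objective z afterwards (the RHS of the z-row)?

Ratio test on column q — row 1: entry 0 ≤ 0; row 2: 14/3 = 14/3; row 3: 28/2 = 14. Minimum is 14/3 at row 2 (w2 leaves); pivot element 3.
Pivot on row 2; the z-row RHS becomes 0 − (-5)·(14/3) = 70/3.

70/3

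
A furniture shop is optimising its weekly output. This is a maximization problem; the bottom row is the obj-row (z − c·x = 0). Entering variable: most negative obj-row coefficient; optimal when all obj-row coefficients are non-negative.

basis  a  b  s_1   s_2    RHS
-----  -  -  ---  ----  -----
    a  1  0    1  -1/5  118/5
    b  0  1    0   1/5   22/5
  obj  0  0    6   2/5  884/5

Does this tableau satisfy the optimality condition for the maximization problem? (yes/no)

Every obj-row coefficient is ≥ 0, so the tableau is optimal.

yes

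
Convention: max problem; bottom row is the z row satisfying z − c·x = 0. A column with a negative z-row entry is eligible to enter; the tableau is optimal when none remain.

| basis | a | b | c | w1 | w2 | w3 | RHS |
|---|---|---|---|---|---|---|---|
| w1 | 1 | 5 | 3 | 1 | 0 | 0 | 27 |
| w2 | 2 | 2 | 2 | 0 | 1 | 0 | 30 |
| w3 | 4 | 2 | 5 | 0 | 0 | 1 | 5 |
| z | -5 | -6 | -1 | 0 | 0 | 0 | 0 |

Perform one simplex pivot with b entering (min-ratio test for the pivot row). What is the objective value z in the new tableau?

Ratio test on column b — row 1: 27/5 = 27/5; row 2: 30/2 = 15; row 3: 5/2 = 5/2. Minimum is 5/2 at row 3 (w3 leaves); pivot element 2.
Pivot on row 3; the z-row RHS becomes 0 − (-6)·(5/2) = 15.

15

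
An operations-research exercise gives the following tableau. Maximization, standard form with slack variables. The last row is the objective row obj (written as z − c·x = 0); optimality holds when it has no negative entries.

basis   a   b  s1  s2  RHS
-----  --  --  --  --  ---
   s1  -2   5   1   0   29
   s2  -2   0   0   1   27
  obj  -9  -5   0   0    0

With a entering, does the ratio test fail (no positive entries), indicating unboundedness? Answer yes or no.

Every constraint-row entry in column a is ≤ 0, so increasing a is unbounded.

yes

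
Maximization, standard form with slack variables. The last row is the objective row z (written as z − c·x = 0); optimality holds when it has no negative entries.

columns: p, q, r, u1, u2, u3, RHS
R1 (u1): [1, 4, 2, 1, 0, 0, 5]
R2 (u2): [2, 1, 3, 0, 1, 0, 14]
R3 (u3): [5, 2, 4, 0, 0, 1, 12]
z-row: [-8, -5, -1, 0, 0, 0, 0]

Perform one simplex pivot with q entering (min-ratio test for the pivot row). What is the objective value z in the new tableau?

Ratio test on column q — row 1: 5/4 = 5/4; row 2: 14/1 = 14; row 3: 12/2 = 6. Minimum is 5/4 at row 1 (u1 leaves); pivot element 4.
Pivot on row 1; the z-row RHS becomes 0 − (-5)·(5/4) = 25/4.

25/4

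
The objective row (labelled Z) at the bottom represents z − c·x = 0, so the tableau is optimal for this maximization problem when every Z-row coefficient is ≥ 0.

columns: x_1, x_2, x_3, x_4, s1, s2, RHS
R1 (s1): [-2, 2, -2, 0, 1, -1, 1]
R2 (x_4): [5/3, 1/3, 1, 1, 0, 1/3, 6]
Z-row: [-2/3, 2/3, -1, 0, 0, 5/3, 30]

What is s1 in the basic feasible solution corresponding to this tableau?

1

s1 is basic (row 1); its value is the RHS of that row, 1.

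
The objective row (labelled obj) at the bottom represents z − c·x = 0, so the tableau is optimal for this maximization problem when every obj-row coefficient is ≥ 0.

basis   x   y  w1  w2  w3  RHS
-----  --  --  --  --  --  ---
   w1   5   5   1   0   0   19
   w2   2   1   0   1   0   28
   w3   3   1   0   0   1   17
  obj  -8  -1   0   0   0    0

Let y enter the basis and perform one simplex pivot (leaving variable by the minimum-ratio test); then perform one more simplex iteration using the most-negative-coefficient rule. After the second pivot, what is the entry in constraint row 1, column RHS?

Ratio test on column y — row 1: 19/5 = 19/5; row 2: 28/1 = 28; row 3: 17/1 = 17. Minimum is 19/5 at row 1 (w1 leaves); pivot element 5.
Divide row 1 by 5; eliminate column y from the other rows.
Second iteration: most negative obj-row entry is -7 in column x, so x enters.
Ratio test on column x — row 1: (19/5)/1 = 19/5; row 2: (121/5)/1 = 121/5; row 3: (66/5)/2 = 33/5. Minimum is 19/5 at row 1 (y leaves); pivot element 1.
Divide row 1 by 1; eliminate column x from the other rows.
After both pivots, the entry at constraint row 1, column RHS is 19/5.

19/5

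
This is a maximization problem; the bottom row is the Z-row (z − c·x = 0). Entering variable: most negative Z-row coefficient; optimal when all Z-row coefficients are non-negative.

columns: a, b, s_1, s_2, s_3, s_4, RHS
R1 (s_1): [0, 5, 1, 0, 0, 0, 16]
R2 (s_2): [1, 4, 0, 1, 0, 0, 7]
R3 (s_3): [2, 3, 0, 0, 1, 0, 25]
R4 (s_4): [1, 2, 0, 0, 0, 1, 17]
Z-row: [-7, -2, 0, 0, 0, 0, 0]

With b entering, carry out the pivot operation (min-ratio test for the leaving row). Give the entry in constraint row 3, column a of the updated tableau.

5/4

Ratio test on column b — row 1: 16/5 = 16/5; row 2: 7/4 = 7/4; row 3: 25/3 = 25/3; row 4: 17/2 = 17/2. Minimum is 7/4 at row 2 (s_2 leaves); pivot element 4.
Divide row 2 by 4; eliminate column b from the other rows.
Row 3 update in column a: 2 − 3·(1/4) = 5/4.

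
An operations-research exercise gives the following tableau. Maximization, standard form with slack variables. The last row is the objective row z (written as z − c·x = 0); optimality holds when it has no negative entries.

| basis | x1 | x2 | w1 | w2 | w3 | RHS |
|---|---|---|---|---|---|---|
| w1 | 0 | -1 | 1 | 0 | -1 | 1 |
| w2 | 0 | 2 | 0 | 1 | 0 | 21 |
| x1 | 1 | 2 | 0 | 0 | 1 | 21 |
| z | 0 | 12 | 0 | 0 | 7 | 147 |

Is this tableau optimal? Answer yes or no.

yes

Every z-row coefficient is ≥ 0, so the tableau is optimal.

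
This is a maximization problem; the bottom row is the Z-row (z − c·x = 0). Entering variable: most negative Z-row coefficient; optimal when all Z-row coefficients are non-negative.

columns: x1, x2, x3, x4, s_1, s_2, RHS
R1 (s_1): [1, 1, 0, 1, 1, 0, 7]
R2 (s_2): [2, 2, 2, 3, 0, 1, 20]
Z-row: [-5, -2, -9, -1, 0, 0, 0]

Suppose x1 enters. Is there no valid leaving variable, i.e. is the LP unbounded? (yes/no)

Column x1 has positive entries in row(s) 1, 2, so the ratio test bounds it — not unbounded.

no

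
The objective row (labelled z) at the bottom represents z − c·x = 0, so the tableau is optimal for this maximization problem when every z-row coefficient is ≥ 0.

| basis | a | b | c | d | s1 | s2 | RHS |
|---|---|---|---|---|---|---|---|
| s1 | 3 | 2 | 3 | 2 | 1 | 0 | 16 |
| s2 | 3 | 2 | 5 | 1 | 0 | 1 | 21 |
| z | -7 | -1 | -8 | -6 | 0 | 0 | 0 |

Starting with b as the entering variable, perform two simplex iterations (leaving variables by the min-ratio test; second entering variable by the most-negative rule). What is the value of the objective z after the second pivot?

97/4

Ratio test on column b — row 1: 16/2 = 8; row 2: 21/2 = 21/2. Minimum is 8 at row 1 (s1 leaves); pivot element 2.
Pivot on row 1; the z-row RHS becomes 0 − (-1)·8 = 8.
Next entering variable (most negative z-row entry -13/2): c.
Ratio test on column c — row 1: 8/(3/2) = 16/3; row 2: 5/2 = 5/2. Minimum is 5/2 at row 2 (s2 leaves); pivot element 2.
After the second pivot the z-row RHS is 8 − (-13/2)·(5/2) = 97/4.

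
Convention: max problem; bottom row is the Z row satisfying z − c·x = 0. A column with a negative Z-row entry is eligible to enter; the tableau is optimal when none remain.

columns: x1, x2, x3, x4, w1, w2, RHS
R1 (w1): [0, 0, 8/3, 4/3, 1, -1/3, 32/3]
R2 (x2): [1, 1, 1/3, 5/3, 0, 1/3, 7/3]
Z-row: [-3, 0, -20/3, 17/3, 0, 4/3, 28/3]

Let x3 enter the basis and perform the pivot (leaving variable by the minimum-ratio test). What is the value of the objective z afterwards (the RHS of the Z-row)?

36

Ratio test on column x3 — row 1: (32/3)/(8/3) = 4; row 2: (7/3)/(1/3) = 7. Minimum is 4 at row 1 (w1 leaves); pivot element 8/3.
Pivot on row 1; the Z-row RHS becomes 28/3 − (-20/3)·4 = 36.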